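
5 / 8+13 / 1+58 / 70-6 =2367 / 280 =8.45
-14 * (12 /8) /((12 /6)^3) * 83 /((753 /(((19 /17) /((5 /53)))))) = -585067 /170680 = -3.43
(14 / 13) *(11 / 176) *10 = 35 / 52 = 0.67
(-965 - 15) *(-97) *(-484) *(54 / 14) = -177463440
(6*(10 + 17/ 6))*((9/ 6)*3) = 693/ 2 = 346.50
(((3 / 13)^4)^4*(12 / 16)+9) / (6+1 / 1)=23954997930723614439 / 18631665057129035548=1.29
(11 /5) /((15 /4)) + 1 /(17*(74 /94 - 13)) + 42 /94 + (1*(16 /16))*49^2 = 2402.03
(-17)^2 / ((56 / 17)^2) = 83521 / 3136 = 26.63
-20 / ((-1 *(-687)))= -20 / 687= -0.03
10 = 10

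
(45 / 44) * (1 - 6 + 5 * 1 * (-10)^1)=-225 / 4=-56.25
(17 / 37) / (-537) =-17 / 19869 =-0.00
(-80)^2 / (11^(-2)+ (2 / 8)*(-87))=-3097600 / 10523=-294.36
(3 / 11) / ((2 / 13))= 39 / 22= 1.77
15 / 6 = 5 / 2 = 2.50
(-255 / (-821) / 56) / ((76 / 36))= 2295 / 873544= 0.00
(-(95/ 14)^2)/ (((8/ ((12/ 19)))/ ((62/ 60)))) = -2945/ 784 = -3.76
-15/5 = -3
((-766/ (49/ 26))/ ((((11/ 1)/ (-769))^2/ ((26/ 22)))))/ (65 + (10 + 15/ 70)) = -23555091352/ 754677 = -31212.15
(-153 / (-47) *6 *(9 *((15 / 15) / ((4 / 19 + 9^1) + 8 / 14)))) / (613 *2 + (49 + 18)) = 366282 / 26354357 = 0.01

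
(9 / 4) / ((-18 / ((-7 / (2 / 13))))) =91 / 16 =5.69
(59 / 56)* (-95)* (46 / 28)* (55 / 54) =-7090325 / 42336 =-167.48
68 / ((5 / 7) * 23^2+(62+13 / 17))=4046 / 26217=0.15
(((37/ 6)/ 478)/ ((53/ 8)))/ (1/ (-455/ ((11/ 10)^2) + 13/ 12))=-20143799/ 27588726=-0.73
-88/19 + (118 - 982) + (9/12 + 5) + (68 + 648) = -11163/76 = -146.88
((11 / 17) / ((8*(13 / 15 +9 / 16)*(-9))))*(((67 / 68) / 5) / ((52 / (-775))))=0.02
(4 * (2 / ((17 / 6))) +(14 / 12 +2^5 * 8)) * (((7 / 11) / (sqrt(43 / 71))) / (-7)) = -26519 * sqrt(3053) / 48246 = -30.37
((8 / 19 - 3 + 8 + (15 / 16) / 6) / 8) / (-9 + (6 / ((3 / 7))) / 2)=-3391 / 9728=-0.35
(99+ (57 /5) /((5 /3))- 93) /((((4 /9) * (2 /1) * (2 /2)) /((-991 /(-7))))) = 2862999 /1400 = 2045.00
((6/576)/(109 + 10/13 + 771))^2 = 169/1208240640000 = 0.00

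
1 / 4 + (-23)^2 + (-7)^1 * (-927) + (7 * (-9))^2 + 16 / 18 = 10988.14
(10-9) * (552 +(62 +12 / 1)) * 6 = 3756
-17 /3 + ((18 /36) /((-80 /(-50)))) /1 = -257 /48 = -5.35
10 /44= 5 /22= 0.23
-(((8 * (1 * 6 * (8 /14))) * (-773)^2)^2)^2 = -173237084506675299201367331045376 /2401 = -72152055188119658143010130000.00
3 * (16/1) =48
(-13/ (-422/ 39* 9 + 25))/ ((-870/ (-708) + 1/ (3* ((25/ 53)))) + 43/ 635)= 189947550/ 2118654913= 0.09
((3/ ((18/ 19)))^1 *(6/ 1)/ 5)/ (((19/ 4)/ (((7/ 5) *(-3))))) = -84/ 25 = -3.36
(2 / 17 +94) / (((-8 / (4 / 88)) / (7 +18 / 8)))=-925 / 187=-4.95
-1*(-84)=84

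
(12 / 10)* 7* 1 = 42 / 5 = 8.40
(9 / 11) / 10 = 9 / 110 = 0.08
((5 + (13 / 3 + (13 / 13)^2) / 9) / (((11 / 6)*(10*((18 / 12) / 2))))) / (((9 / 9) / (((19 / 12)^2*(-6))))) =-54511 / 8910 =-6.12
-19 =-19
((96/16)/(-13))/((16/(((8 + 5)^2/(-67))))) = 39/536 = 0.07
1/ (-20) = -1/ 20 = -0.05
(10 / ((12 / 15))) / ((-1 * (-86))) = 25 / 172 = 0.15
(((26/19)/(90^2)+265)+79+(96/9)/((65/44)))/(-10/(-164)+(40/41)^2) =590608606729/1703095875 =346.79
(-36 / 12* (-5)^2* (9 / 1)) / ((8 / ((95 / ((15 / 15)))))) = -64125 / 8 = -8015.62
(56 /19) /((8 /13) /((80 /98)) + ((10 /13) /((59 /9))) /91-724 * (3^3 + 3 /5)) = -19543160 /132492592327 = -0.00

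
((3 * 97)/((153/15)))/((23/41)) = 19885/391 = 50.86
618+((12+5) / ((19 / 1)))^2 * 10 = 225988 / 361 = 626.01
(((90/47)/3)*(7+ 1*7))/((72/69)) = 805/94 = 8.56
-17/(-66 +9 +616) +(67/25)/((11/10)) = 73971/30745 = 2.41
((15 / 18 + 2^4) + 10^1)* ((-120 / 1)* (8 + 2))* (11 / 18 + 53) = -1726277.78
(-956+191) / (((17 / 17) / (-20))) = 15300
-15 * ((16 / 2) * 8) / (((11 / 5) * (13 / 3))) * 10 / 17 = -144000 / 2431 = -59.23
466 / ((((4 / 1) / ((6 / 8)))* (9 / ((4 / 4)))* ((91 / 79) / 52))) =18407 / 42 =438.26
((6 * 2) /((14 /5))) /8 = 15 /28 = 0.54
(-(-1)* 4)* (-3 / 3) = -4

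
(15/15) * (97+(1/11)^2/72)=845065/8712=97.00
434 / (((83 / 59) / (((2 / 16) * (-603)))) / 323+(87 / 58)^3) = 39898040112 / 310261705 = 128.59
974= 974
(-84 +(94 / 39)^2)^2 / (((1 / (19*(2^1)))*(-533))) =-435.88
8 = 8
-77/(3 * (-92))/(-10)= -77/2760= -0.03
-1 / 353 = -0.00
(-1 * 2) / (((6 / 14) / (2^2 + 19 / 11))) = -294 / 11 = -26.73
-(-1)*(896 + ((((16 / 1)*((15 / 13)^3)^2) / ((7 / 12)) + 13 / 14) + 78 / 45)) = 976520567671 / 1013629890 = 963.39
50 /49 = 1.02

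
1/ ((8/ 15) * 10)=3/ 16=0.19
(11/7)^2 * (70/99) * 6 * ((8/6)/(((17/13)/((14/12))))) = 5720/459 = 12.46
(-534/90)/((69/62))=-5518/1035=-5.33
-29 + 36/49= -1385/49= -28.27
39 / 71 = 0.55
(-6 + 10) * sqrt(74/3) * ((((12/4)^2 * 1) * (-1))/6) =-2 * sqrt(222) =-29.80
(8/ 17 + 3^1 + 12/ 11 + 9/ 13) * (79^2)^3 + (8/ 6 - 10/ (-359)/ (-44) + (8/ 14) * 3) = 4255714758310379513/ 3332238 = 1277134093756.32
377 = 377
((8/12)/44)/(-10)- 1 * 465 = -306901/660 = -465.00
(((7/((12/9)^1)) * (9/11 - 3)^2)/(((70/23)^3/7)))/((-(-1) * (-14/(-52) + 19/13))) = 3.59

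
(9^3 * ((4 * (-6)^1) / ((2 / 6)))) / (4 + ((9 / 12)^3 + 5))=-373248 / 67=-5570.87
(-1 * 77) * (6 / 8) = -231 / 4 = -57.75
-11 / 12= -0.92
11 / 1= 11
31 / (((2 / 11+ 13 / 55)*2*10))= 341 / 92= 3.71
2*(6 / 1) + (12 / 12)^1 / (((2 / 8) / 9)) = 48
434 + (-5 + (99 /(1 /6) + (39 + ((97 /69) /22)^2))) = 2447201497 /2304324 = 1062.00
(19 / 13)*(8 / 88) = 19 / 143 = 0.13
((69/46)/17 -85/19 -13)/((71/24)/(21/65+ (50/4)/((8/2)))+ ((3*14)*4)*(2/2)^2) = -60411549/586753402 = -0.10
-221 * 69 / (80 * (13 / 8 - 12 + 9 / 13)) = 198237 / 10070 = 19.69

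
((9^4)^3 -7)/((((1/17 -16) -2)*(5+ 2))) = -4801302120058/2135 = -2248853452.02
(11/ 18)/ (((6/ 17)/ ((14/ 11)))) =119/ 54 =2.20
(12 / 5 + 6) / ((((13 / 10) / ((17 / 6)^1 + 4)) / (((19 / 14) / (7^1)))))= 779 / 91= 8.56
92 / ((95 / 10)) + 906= 17398 / 19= 915.68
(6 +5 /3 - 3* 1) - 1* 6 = -4 /3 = -1.33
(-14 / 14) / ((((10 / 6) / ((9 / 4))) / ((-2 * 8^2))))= 864 / 5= 172.80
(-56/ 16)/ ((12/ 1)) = -7/ 24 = -0.29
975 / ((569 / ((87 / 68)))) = 84825 / 38692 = 2.19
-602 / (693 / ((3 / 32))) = -43 / 528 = -0.08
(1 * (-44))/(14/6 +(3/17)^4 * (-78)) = -11024772/565693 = -19.49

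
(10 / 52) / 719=5 / 18694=0.00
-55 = -55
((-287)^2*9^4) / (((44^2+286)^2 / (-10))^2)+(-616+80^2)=35248827697539801 / 6094193324164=5784.00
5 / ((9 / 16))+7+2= 161 / 9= 17.89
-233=-233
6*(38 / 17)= 228 / 17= 13.41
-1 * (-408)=408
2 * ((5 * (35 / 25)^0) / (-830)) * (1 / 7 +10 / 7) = -11 / 581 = -0.02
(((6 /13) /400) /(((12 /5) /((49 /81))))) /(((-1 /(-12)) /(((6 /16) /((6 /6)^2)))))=49 /37440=0.00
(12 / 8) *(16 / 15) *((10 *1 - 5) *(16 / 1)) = 128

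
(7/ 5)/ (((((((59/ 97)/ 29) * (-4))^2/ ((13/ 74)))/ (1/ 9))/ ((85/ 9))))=36.67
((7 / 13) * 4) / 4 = 7 / 13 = 0.54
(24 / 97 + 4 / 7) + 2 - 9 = -6.18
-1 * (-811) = 811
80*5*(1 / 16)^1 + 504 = 529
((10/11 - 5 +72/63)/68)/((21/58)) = -6583/54978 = -0.12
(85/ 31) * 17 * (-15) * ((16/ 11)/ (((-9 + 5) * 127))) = 86700/ 43307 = 2.00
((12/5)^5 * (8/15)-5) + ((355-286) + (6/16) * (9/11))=146814451/1375000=106.77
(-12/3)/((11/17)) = -68/11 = -6.18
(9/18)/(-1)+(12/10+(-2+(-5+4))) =-23/10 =-2.30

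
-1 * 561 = -561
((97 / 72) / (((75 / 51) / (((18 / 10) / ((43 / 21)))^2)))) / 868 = 934983 / 1146380000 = 0.00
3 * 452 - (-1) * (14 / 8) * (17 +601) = 4875 / 2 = 2437.50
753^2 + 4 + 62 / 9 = 5103179 / 9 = 567019.89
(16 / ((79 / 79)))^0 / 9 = 1 / 9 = 0.11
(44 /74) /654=11 /12099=0.00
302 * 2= 604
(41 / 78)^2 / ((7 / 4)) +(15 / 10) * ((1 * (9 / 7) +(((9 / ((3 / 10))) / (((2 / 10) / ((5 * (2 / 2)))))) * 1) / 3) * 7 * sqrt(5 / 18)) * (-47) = -65358.59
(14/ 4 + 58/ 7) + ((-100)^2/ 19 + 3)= 143933/ 266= 541.10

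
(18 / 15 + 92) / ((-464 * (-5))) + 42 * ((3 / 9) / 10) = 8353 / 5800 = 1.44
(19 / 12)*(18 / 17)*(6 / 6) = 57 / 34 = 1.68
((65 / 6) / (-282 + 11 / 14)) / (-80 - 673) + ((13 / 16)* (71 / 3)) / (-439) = -2733093883 / 62469229392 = -0.04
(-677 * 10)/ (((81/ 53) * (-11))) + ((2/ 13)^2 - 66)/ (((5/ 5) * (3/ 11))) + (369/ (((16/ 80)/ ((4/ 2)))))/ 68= 1101020815/ 5119686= 215.06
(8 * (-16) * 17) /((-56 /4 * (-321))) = -1088 /2247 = -0.48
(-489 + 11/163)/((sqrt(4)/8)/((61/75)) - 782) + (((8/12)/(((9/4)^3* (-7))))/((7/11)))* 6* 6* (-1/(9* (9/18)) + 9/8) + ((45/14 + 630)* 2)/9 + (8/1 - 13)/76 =35663124094021747/253204779693852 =140.85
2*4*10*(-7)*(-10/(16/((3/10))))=105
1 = 1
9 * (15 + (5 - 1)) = 171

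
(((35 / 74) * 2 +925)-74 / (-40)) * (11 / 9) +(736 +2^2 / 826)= 5143523167 / 2750580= 1869.98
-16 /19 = -0.84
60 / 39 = 20 / 13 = 1.54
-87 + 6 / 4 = -171 / 2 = -85.50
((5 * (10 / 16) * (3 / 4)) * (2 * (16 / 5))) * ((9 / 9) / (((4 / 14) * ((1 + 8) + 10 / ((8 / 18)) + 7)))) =15 / 11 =1.36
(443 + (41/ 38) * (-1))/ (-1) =-16793/ 38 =-441.92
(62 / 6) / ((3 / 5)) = 17.22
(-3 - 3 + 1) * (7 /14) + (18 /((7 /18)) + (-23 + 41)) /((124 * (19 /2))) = -20165 /8246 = -2.45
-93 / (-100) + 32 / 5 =733 / 100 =7.33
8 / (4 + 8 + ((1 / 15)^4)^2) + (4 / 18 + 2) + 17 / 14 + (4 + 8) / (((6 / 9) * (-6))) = 4274901562555 / 3875090625126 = 1.10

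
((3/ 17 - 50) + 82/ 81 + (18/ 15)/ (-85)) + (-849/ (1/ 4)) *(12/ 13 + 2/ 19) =-30109614517/ 8502975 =-3541.07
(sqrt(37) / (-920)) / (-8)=sqrt(37) / 7360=0.00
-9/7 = -1.29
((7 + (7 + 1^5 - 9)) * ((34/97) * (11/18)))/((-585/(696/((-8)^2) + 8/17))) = -16973/680940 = -0.02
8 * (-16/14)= -9.14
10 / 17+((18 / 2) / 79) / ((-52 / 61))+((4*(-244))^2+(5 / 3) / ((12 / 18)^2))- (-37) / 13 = 16631147483 / 17459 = 952583.05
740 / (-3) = -740 / 3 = -246.67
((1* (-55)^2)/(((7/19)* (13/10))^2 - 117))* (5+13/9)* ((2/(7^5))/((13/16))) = -202679840000/8289280014561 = -0.02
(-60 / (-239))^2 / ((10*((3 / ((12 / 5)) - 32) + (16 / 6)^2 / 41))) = -531360 / 2577927851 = -0.00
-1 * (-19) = 19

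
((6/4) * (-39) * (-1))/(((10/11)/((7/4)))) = 9009/80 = 112.61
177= 177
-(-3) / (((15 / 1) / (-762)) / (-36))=27432 / 5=5486.40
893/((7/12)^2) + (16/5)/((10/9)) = 2627.21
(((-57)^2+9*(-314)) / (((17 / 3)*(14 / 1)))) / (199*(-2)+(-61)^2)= 1269 / 790874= 0.00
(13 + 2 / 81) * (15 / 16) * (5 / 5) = 12.21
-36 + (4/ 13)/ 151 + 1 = -68701/ 1963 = -35.00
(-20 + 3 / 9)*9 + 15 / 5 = -174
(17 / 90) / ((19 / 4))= 34 / 855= 0.04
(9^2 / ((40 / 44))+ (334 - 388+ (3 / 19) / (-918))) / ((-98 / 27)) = -765264 / 79135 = -9.67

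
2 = 2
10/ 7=1.43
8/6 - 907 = -2717/3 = -905.67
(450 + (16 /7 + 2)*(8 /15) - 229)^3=3818360547 /343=11132246.49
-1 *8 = -8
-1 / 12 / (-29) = 1 / 348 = 0.00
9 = 9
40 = 40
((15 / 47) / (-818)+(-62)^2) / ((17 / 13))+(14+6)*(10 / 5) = 1947366597 / 653582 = 2979.53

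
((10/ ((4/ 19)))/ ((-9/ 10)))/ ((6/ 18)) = -475/ 3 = -158.33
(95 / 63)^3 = 3.43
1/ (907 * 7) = 1/ 6349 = 0.00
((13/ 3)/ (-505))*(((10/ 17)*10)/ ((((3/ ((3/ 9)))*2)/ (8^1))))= -0.02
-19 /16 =-1.19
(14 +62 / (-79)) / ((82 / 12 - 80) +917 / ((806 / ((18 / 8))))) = -0.19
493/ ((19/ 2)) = 51.89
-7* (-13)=91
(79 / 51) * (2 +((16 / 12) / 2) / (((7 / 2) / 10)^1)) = 6478 / 1071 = 6.05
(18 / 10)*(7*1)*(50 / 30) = 21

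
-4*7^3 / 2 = -686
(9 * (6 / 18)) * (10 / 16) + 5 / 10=19 / 8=2.38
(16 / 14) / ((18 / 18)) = 8 / 7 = 1.14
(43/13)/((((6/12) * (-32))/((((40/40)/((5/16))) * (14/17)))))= -0.54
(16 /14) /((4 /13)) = 26 /7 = 3.71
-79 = -79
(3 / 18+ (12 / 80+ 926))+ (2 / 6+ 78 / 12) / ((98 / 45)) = 683149 / 735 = 929.45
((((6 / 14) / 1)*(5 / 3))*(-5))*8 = -200 / 7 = -28.57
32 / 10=16 / 5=3.20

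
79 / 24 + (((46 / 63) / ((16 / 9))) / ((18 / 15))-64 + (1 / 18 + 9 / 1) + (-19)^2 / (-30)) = -319253 / 5040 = -63.34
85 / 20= 17 / 4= 4.25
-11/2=-5.50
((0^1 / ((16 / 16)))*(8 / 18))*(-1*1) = 0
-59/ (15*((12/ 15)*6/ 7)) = -413/ 72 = -5.74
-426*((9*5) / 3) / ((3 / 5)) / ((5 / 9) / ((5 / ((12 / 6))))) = -47925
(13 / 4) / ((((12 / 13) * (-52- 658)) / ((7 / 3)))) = -1183 / 102240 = -0.01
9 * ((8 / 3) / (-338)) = -12 / 169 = -0.07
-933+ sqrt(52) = -933+ 2*sqrt(13) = -925.79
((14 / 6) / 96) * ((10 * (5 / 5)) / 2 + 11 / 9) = 49 / 324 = 0.15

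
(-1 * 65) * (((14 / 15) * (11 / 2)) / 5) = -1001 / 15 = -66.73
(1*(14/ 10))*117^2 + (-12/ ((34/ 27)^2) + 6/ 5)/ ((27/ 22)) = 249168149/ 13005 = 19159.41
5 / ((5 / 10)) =10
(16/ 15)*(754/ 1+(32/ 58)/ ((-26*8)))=4548112/ 5655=804.26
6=6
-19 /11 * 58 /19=-58 /11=-5.27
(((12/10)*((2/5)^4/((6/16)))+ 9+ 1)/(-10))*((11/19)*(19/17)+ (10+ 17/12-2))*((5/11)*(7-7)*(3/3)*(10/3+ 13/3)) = 0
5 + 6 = 11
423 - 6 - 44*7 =109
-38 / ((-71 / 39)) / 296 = 741 / 10508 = 0.07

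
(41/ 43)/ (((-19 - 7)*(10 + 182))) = -41/ 214656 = -0.00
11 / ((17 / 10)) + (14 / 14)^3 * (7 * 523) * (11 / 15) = 686257 / 255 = 2691.20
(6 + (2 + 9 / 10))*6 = 267 / 5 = 53.40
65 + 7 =72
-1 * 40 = -40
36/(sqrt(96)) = 3 * sqrt(6)/2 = 3.67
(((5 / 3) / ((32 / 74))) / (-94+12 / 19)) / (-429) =3515 / 36530208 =0.00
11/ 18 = 0.61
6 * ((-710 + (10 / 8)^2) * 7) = -238035 / 8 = -29754.38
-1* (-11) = 11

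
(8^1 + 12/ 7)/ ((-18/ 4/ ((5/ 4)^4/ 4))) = -10625/ 8064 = -1.32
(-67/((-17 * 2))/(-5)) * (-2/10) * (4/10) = 67/2125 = 0.03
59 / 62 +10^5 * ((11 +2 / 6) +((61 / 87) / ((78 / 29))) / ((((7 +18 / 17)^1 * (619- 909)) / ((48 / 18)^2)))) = 293945121150571 / 259381278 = 1133254.97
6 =6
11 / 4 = 2.75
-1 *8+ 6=-2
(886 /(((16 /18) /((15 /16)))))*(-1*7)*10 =-2093175 /32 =-65411.72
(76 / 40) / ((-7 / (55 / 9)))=-209 / 126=-1.66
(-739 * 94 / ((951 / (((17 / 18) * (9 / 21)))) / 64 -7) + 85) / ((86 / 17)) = -619066033 / 1390018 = -445.37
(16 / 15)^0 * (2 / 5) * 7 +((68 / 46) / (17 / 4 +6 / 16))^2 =2.90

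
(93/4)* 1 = 93/4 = 23.25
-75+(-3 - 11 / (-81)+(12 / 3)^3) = -1123 / 81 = -13.86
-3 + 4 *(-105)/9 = -149/3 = -49.67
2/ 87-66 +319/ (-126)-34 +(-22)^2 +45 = 1558399/ 3654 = 426.49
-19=-19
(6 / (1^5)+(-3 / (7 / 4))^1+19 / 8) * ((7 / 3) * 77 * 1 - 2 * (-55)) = 324137 / 168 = 1929.39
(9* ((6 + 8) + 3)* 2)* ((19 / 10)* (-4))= -11628 / 5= -2325.60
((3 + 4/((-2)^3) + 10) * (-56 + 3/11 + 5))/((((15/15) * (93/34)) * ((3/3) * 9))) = -850/33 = -25.76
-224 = -224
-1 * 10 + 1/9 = -89/9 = -9.89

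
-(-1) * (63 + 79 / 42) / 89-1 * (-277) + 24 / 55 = 57188017 / 205590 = 278.17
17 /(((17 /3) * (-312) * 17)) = -1 /1768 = -0.00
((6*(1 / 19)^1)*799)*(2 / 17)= 564 / 19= 29.68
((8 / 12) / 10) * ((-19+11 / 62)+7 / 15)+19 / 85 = -237197 / 237150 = -1.00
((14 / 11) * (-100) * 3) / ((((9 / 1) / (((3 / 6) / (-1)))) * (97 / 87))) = 20300 / 1067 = 19.03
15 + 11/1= 26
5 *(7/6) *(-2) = -35/3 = -11.67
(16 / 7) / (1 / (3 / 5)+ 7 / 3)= 4 / 7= 0.57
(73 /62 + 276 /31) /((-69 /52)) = -16250 /2139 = -7.60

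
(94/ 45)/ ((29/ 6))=188/ 435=0.43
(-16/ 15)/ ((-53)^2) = -16/ 42135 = -0.00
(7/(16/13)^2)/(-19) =-1183/4864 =-0.24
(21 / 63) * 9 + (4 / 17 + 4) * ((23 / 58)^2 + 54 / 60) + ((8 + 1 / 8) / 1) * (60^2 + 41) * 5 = 84594264017 / 571880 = 147923.10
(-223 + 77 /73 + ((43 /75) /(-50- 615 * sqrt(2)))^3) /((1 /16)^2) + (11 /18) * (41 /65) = -3899603191948939622337451429 /68633734530916638281250- 1062534092224 * sqrt(2) /20089490261947265625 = -56817.59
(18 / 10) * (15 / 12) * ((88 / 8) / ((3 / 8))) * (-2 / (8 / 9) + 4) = 231 / 2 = 115.50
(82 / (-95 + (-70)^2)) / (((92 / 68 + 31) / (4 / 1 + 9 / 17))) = 287 / 120125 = 0.00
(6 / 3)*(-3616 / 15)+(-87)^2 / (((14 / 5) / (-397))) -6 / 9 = -75156121 / 70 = -1073658.87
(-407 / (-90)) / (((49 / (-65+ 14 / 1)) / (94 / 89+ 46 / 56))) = -32374001 / 3663240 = -8.84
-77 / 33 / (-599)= 0.00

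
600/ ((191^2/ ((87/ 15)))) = 3480/ 36481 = 0.10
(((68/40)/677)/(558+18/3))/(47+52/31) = 527/5761784520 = 0.00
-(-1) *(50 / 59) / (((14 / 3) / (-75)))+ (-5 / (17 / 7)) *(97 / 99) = -10869010 / 695079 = -15.64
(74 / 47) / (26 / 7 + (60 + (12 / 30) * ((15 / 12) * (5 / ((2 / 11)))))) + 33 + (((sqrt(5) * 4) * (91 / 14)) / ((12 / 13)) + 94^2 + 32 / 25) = 169 * sqrt(5) / 6 + 22606625651 / 2548575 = 8933.28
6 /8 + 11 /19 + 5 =481 /76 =6.33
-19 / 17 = -1.12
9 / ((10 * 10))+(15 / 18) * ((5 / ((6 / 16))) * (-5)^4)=6250081 / 900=6944.53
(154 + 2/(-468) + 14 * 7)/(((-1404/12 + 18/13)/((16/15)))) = -471736/202905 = -2.32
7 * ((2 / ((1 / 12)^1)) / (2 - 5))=-56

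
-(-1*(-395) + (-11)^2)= -516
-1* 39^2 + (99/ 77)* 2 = -10629/ 7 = -1518.43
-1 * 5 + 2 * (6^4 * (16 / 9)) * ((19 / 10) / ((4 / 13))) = 142247 / 5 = 28449.40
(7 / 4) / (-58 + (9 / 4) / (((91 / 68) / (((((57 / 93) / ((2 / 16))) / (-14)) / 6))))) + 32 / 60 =34639013 / 68835840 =0.50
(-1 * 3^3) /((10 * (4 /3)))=-81 /40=-2.02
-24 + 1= -23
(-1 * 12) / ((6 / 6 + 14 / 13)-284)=156 / 3665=0.04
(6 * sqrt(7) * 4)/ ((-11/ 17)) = -408 * sqrt(7)/ 11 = -98.13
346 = 346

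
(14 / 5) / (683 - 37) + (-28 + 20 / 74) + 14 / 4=-2895177 / 119510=-24.23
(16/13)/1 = 16/13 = 1.23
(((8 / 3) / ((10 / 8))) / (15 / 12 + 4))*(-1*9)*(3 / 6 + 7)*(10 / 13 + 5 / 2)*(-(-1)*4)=-32640 / 91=-358.68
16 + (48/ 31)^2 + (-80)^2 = 6168080/ 961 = 6418.40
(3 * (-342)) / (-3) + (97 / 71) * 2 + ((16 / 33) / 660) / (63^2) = 344.73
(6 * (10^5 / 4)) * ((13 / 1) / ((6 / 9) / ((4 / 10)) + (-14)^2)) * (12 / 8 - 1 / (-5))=9945000 / 593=16770.66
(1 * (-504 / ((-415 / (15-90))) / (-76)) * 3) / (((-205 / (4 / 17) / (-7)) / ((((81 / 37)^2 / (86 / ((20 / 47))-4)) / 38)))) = 148803480 / 8091107215097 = 0.00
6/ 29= 0.21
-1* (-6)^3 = 216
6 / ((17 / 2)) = 12 / 17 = 0.71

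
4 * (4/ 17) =16/ 17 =0.94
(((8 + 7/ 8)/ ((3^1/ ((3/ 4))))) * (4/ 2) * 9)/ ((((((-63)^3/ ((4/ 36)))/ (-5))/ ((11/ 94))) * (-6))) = -3905/ 2256424128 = -0.00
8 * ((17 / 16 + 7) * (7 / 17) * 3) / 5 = 2709 / 170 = 15.94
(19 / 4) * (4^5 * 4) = 19456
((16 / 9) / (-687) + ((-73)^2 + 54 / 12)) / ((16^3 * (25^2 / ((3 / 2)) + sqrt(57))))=41221268125 / 13186069327872 - 65954029 * sqrt(57) / 8790712885248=0.00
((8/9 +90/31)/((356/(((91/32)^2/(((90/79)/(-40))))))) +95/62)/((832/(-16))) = 170748391/5949904896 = 0.03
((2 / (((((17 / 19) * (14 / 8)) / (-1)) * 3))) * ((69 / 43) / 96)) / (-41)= 437 / 2517564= 0.00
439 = 439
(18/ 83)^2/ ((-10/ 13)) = -2106/ 34445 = -0.06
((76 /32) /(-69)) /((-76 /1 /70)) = 35 /1104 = 0.03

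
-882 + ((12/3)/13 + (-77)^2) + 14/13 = 65629/13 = 5048.38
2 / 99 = 0.02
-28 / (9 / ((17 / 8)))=-119 / 18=-6.61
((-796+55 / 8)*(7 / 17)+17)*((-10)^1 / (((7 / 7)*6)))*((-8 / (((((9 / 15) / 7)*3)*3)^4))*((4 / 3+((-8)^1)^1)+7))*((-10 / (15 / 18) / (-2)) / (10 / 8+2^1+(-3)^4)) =-2513786975000 / 9133876467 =-275.22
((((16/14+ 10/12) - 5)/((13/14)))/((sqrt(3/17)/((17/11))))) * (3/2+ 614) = -2657729 * sqrt(51)/2574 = -7373.73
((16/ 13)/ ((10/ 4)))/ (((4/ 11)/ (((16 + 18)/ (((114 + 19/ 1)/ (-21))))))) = -8976/ 1235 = -7.27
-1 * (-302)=302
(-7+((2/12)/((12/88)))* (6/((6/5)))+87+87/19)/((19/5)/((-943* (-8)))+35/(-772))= -112897619680/55811493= -2022.84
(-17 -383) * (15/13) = -6000/13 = -461.54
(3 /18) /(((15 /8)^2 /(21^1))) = 224 /225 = 1.00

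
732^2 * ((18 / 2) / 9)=535824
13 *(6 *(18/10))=140.40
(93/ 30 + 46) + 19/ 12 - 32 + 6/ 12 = 19.18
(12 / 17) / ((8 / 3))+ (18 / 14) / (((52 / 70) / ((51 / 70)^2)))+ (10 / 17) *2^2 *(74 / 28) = 3206213 / 433160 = 7.40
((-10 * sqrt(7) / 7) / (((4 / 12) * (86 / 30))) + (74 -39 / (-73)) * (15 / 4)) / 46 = 81615 / 13432 -225 * sqrt(7) / 6923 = 5.99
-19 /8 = -2.38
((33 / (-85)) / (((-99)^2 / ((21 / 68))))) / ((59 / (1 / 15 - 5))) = 0.00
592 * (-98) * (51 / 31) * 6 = -17752896 / 31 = -572674.06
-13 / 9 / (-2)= 13 / 18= 0.72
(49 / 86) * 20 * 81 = 39690 / 43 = 923.02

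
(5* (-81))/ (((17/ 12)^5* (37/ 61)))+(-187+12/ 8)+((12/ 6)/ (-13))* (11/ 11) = -413417298903/ 1365902434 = -302.67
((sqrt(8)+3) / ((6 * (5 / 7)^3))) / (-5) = -343 / 1250-343 * sqrt(2) / 1875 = -0.53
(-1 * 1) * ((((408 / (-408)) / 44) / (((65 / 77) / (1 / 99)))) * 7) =49 / 25740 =0.00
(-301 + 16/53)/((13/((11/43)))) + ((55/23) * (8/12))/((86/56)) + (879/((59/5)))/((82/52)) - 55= -62508296222/4945072197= -12.64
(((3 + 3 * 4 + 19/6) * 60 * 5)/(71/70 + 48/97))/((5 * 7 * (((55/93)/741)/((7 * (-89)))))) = -9078569676540/112717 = -80543038.55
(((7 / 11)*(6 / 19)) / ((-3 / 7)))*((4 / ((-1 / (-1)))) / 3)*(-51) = 6664 / 209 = 31.89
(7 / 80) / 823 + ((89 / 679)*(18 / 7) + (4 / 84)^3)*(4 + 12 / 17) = 1595410099723 / 1005468251760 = 1.59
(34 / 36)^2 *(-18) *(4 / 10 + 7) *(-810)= 96237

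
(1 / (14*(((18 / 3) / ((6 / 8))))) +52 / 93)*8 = 5917 / 1302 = 4.54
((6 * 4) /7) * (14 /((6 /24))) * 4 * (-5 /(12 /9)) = -2880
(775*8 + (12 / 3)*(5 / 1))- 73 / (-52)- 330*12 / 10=302921 / 52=5825.40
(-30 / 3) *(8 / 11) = -80 / 11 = -7.27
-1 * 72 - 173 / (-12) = -691 / 12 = -57.58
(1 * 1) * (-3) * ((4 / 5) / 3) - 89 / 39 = -601 / 195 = -3.08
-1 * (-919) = 919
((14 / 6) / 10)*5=7 / 6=1.17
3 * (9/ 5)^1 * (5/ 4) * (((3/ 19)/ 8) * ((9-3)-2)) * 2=81/ 76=1.07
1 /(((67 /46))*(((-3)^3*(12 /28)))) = -322 /5427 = -0.06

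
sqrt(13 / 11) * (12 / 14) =0.93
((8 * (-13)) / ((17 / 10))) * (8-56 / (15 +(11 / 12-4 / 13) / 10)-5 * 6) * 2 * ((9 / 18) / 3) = 125684000 / 239649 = 524.45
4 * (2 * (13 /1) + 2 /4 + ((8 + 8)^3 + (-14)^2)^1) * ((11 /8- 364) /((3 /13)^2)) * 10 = -2352474085 /2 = -1176237042.50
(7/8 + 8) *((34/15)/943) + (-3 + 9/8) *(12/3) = -423143/56580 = -7.48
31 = 31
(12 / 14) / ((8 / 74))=111 / 14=7.93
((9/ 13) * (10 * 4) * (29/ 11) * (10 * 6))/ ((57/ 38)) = 417600/ 143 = 2920.28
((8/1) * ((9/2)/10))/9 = 2/5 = 0.40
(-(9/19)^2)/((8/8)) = -81/361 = -0.22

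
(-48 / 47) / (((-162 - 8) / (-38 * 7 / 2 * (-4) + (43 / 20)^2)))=13701 / 4250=3.22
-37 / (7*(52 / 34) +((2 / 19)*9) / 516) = -1027786 / 297439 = -3.46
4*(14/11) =56/11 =5.09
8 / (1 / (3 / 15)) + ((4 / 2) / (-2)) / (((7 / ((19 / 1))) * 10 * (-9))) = 1.63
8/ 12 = 2/ 3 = 0.67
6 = 6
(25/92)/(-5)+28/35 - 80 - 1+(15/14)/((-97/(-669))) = -22758593/312340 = -72.86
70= 70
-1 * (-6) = 6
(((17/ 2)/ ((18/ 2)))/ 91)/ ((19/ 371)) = 901/ 4446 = 0.20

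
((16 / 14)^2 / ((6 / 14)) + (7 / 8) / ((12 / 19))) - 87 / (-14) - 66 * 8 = -115887 / 224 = -517.35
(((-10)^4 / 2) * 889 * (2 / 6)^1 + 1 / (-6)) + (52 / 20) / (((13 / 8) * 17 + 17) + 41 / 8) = 2948516439 / 1990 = 1481666.55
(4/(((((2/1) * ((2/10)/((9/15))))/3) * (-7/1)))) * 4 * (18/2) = -648/7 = -92.57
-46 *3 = -138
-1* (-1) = 1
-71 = -71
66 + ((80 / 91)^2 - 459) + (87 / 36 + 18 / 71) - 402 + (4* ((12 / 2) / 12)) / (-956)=-1334761278841 / 1686243468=-791.56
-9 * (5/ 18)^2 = -25/ 36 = -0.69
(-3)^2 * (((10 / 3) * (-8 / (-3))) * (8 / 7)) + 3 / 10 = 6421 / 70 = 91.73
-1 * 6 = -6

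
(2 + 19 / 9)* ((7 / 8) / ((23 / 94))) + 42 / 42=13001 / 828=15.70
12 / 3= 4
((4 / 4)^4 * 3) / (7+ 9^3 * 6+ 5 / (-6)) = 18 / 26281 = 0.00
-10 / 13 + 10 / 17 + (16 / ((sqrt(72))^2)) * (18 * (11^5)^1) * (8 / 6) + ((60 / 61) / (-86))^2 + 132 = 3918671950478128 / 4561525527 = 859070.49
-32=-32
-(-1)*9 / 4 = 9 / 4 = 2.25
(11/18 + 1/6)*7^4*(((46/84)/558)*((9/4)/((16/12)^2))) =55223/23808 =2.32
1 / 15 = 0.07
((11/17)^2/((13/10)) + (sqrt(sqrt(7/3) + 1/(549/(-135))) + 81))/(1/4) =329.82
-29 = -29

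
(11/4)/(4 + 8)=11/48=0.23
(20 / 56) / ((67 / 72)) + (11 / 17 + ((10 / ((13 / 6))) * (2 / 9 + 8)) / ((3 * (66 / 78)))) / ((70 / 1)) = 0.61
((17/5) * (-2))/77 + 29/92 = 8037/35420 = 0.23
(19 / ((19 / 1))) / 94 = 1 / 94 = 0.01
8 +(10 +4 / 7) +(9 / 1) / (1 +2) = 151 / 7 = 21.57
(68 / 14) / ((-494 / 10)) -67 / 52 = -9591 / 6916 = -1.39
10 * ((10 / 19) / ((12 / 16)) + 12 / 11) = 11240 / 627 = 17.93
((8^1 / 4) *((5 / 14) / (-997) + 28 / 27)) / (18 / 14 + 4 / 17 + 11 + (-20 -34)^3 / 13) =-86342269 / 503892615474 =-0.00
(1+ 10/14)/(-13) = -12/91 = -0.13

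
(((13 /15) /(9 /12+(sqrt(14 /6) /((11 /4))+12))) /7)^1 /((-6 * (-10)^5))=26741 /1649149250000- 143 * sqrt(21) /927646453125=0.00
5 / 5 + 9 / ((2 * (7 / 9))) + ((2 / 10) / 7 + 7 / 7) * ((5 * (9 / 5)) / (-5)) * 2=1079 / 350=3.08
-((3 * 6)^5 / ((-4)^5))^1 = 59049 / 32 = 1845.28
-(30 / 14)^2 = -225 / 49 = -4.59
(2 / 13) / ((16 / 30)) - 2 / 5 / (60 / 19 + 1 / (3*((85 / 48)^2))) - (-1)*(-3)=-16509073 / 5825196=-2.83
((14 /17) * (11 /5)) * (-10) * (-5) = 1540 /17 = 90.59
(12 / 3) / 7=4 / 7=0.57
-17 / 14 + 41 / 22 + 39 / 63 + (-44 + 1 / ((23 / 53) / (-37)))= -680024 / 5313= -127.99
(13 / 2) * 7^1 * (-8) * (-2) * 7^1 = 5096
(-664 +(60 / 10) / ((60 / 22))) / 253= -3309 / 1265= -2.62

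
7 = 7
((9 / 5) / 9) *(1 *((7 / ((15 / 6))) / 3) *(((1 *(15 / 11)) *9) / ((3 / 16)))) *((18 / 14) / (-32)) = -27 / 55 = -0.49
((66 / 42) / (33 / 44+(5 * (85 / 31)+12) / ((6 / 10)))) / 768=341 / 7266112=0.00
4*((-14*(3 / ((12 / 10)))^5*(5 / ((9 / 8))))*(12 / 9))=-32407.41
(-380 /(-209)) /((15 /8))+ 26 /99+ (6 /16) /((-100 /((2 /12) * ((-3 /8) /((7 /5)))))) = 2186537 /1774080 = 1.23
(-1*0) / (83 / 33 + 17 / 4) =0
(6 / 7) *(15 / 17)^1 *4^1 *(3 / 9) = 120 / 119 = 1.01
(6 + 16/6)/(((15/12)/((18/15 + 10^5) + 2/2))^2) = 104004576050336/1875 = 55469107226.85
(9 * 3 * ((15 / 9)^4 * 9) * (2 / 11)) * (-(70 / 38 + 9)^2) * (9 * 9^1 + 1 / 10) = -12905848500 / 3971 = -3250024.80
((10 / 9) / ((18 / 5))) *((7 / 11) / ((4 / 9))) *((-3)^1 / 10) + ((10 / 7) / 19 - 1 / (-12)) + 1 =36023 / 35112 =1.03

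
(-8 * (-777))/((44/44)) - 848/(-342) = 1063360/171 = 6218.48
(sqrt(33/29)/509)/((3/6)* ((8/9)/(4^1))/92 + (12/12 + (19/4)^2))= 3312* sqrt(957)/1151992723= 0.00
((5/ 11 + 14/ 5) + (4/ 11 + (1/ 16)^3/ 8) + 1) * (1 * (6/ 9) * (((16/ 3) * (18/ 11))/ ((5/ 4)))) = 21.50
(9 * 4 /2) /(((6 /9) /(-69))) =-1863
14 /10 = 7 /5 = 1.40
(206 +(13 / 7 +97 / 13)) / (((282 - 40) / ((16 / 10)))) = 78376 / 55055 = 1.42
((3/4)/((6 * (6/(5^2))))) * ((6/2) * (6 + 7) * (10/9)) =22.57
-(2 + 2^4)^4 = -104976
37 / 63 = 0.59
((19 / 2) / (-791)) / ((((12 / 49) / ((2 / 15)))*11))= -133 / 223740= -0.00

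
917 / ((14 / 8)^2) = 299.43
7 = 7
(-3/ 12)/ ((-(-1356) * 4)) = -1/ 21696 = -0.00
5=5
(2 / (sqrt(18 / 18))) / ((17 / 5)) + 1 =1.59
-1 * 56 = -56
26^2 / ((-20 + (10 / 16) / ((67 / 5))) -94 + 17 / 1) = -362336 / 51967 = -6.97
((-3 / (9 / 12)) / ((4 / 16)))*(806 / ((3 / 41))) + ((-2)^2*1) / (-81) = -14275876 / 81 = -176245.38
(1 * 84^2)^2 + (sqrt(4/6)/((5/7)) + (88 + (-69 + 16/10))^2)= 7 * sqrt(6)/15 + 1244689009/25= 49787561.50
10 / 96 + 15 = 15.10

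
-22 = -22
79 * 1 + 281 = 360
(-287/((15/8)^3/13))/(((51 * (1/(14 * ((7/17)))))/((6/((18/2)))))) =-374413312/8778375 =-42.65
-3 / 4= -0.75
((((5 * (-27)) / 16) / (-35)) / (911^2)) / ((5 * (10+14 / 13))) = 39 / 7436092160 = 0.00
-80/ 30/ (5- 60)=8/ 165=0.05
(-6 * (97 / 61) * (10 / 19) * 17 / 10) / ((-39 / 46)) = 151708 / 15067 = 10.07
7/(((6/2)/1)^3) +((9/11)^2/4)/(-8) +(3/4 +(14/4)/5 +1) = 1405249/522720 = 2.69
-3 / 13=-0.23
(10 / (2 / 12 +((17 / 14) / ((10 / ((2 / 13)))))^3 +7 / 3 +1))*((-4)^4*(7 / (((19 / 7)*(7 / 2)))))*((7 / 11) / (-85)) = -37811178496000 / 9371049626389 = -4.03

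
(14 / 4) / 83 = 7 / 166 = 0.04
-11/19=-0.58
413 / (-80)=-413 / 80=-5.16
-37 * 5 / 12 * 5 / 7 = -925 / 84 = -11.01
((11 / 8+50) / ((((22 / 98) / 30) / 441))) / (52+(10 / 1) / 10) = 133219485 / 2332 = 57126.71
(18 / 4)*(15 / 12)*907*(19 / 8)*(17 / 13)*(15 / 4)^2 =2966230125 / 13312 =222823.78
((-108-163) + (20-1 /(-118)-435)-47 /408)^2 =272776967753521 /579461184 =470742.43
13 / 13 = 1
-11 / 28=-0.39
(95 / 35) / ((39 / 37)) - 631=-171560 / 273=-628.42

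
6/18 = 0.33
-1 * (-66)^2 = -4356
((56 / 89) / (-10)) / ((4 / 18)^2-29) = 0.00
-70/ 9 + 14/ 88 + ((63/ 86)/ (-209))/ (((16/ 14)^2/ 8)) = -898849/ 117648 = -7.64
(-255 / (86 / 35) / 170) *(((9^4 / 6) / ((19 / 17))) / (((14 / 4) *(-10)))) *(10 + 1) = 1226907 / 6536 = 187.72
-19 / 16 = -1.19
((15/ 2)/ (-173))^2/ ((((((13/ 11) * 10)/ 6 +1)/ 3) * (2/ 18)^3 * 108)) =601425/ 46928672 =0.01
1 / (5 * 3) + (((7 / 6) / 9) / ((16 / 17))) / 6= 2323 / 25920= 0.09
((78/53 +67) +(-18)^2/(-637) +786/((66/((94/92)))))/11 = 1368883983/187913726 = 7.28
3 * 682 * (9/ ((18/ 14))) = 14322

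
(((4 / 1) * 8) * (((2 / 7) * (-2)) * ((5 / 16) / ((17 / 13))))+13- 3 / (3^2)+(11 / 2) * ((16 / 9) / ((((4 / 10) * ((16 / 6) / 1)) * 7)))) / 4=2.40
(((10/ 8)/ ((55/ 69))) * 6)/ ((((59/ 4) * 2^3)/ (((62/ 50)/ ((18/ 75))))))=2139/ 5192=0.41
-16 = -16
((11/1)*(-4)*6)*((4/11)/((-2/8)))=384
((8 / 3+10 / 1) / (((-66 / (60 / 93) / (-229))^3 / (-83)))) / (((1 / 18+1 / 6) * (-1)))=53067.97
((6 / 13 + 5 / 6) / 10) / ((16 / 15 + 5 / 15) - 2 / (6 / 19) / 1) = -101 / 3848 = -0.03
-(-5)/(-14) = -5/14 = -0.36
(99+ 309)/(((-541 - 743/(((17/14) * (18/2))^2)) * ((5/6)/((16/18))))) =-0.80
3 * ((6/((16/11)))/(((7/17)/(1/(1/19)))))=31977/56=571.02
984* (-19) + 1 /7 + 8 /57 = -7459591 /399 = -18695.72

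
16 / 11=1.45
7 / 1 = 7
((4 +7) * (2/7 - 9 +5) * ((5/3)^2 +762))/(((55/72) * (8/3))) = -536874/35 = -15339.26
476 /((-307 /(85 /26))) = -20230 /3991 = -5.07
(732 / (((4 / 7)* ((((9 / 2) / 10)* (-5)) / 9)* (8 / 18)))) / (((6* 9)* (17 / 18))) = -3843 / 17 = -226.06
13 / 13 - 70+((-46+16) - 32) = -131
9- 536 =-527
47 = 47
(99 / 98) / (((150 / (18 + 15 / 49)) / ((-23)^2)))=65.22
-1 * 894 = -894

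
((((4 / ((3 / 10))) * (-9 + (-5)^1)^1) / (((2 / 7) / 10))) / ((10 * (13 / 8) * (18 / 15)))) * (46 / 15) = -360640 / 351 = -1027.46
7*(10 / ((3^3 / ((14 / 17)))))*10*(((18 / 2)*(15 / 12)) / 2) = 6125 / 51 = 120.10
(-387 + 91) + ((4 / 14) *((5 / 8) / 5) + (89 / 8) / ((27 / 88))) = -196337 / 756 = -259.71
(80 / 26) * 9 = 360 / 13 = 27.69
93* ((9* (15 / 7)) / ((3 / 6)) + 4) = 27714 / 7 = 3959.14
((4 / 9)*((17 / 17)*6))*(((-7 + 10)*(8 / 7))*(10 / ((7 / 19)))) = 12160 / 49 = 248.16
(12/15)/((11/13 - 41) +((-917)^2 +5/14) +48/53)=38584/40554200755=0.00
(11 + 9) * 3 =60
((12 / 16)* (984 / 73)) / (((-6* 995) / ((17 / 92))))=-2091 / 6682420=-0.00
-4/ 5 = -0.80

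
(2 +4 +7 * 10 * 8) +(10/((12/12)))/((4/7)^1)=1167/2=583.50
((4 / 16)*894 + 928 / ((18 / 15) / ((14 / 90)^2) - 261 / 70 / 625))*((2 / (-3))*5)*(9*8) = -294255833240 / 5061891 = -58131.60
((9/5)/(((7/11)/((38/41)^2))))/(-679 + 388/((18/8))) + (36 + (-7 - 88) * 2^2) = -92271981764/268228765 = -344.00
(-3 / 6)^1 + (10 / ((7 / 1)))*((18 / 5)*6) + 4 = 481 / 14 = 34.36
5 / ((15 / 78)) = 26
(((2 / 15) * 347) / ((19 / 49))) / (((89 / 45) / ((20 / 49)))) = 24.62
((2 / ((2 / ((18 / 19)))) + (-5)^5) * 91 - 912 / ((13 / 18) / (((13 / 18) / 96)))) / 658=-10803335 / 25004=-432.06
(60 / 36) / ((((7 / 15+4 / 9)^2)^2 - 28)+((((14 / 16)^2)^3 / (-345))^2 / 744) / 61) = -3758511094016193331200000 / 61588981211755473075001573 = -0.06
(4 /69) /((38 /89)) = 178 /1311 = 0.14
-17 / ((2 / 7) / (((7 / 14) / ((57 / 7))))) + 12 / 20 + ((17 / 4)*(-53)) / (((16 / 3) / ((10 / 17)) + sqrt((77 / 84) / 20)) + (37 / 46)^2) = -177723277734421 / 6769426800615 + 3782051115*sqrt(165) / 95009498956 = -25.74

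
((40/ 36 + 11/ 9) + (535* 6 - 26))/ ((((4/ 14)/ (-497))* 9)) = -33255761/ 54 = -615847.43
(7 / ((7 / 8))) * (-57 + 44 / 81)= -36584 / 81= -451.65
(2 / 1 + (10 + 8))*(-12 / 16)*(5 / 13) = -75 / 13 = -5.77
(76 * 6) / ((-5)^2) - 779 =-19019 / 25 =-760.76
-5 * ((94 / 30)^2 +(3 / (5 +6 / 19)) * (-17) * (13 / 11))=7.60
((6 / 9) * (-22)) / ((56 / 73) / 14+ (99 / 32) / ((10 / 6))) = -7.67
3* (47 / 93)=1.52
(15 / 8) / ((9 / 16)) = 10 / 3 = 3.33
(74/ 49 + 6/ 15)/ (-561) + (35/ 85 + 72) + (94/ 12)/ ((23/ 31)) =82.97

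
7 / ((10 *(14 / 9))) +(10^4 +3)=200069 / 20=10003.45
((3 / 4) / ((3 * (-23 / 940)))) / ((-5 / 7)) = 329 / 23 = 14.30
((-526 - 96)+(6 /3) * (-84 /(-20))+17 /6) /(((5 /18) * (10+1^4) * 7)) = -54969 /1925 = -28.56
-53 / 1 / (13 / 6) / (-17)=318 / 221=1.44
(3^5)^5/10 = 847288609443/10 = 84728860944.30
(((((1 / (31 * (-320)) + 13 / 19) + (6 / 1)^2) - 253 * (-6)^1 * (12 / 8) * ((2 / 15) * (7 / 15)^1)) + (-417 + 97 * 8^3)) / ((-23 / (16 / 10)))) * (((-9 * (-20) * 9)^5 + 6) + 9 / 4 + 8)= -415767190242932127918740781 / 10837600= -38363400590807201586.95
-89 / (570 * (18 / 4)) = -89 / 2565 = -0.03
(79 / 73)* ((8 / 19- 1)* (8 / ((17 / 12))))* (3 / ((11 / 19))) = -22752 / 1241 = -18.33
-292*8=-2336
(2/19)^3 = 8/6859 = 0.00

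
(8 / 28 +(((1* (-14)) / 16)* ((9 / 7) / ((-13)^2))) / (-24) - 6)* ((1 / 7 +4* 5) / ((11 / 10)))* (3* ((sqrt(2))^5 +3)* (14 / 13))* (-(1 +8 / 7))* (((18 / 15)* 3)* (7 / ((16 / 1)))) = 6737647635 / 1968512 +2245882545* sqrt(2) / 492128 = 9876.64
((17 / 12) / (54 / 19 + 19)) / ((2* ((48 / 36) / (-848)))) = -17119 / 830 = -20.63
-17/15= -1.13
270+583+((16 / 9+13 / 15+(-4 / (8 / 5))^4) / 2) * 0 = 853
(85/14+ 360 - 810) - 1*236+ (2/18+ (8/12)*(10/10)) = -85573/126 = -679.15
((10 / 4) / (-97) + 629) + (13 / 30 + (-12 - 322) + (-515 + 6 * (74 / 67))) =-20760949 / 97485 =-212.97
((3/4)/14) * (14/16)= 3/64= 0.05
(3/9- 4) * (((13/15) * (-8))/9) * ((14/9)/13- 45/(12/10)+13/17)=-6408908/61965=-103.43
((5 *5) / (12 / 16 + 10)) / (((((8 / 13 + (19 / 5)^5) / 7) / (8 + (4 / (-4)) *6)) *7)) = 8125000 / 1385214341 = 0.01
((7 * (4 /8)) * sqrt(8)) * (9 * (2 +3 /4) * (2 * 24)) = 8316 * sqrt(2) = 11760.60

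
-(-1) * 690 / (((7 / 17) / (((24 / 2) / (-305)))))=-28152 / 427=-65.93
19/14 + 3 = 61/14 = 4.36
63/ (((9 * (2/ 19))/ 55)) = 7315/ 2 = 3657.50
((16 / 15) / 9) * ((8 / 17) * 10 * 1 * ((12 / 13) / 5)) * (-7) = -7168 / 9945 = -0.72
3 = 3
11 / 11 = 1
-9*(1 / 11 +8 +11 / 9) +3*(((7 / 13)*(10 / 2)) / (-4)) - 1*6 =-52531 / 572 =-91.84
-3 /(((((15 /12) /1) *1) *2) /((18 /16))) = -27 /20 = -1.35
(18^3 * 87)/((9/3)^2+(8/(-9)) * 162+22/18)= -1141614/301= -3792.74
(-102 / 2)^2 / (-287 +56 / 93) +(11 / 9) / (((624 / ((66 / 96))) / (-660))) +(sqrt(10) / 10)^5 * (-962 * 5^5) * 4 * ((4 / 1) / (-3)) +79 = 13767436811 / 199442880 +48100 * sqrt(10) / 3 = 50770.88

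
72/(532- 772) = -3/10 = -0.30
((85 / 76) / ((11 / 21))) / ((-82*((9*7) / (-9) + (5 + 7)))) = -357 / 68552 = -0.01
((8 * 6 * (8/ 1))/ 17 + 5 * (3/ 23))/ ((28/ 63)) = 81783/ 1564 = 52.29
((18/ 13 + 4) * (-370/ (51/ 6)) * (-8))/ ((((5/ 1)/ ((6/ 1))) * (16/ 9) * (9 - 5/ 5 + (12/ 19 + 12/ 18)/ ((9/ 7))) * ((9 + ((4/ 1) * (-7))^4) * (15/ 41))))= 196111692/ 313928470115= 0.00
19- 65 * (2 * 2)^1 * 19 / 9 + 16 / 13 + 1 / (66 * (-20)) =-27215359 / 51480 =-528.66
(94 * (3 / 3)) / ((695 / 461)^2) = 19976974 / 483025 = 41.36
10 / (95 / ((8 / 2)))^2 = 32 / 1805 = 0.02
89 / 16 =5.56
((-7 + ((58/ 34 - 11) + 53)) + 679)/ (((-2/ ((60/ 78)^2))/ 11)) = -6691850/ 2873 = -2329.22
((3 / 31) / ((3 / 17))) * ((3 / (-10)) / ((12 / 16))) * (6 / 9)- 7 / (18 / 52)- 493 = -716149 / 1395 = -513.37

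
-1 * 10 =-10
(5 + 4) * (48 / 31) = 432 / 31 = 13.94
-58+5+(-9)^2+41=69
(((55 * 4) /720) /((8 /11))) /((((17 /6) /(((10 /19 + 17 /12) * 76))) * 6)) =53603 /14688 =3.65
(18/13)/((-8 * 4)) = -9/208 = -0.04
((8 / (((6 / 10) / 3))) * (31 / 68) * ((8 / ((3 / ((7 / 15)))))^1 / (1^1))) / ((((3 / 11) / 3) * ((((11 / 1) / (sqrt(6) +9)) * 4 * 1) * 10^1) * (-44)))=-217 / 1870 -217 * sqrt(6) / 16830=-0.15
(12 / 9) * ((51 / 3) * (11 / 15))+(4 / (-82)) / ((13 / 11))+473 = 489.58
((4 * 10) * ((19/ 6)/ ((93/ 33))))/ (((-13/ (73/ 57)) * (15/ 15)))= -16060/ 3627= -4.43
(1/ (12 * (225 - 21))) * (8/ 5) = 1/ 1530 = 0.00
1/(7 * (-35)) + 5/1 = 1224/245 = 5.00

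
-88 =-88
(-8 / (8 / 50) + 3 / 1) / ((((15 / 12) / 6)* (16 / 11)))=-155.10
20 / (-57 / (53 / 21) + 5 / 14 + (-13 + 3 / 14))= -742 / 1299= -0.57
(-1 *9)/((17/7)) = -63/17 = -3.71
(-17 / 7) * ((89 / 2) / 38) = -1513 / 532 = -2.84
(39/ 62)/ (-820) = -39/ 50840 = -0.00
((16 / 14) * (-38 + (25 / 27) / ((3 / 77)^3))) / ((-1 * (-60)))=22771246 / 76545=297.49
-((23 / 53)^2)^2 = -279841 / 7890481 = -0.04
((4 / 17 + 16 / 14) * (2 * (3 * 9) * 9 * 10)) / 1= 797040 / 119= 6697.82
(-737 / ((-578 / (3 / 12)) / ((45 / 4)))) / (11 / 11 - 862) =-11055 / 2654176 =-0.00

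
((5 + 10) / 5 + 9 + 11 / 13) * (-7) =-1169 / 13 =-89.92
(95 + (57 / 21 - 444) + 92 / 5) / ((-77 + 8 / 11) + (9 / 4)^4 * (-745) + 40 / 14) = 1700864 / 99426035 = 0.02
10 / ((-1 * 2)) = -5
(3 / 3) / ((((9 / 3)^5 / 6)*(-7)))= -2 / 567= -0.00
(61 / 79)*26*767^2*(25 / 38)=11662829425 / 1501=7770039.59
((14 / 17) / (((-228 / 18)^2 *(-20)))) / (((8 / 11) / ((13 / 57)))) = -0.00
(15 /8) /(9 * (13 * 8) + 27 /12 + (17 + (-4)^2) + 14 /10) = 75 /38906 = 0.00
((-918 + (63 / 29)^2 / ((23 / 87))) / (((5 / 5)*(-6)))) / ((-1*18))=-22237 / 2668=-8.33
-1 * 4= -4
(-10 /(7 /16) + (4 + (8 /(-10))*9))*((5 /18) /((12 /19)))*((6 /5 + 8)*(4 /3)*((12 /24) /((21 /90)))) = -132848 /441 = -301.24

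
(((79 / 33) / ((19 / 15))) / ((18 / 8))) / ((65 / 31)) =9796 / 24453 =0.40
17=17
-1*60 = -60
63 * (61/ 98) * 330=90585/ 7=12940.71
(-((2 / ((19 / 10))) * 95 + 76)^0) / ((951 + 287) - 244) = -1 / 994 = -0.00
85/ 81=1.05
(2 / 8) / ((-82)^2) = 1 / 26896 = 0.00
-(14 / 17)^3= -2744 / 4913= -0.56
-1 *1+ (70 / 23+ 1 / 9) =446 / 207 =2.15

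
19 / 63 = 0.30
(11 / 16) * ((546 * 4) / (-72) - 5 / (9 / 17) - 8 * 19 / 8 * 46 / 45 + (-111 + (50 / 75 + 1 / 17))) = -29711 / 255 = -116.51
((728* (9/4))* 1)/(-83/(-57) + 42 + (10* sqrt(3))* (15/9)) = 231267582/3428029 - 88697700* sqrt(3)/3428029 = 22.65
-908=-908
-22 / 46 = -11 / 23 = -0.48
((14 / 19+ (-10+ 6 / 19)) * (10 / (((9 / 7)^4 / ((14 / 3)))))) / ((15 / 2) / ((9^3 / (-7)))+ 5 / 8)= -18286016 / 66177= -276.32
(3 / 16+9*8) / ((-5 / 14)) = -1617 / 8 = -202.12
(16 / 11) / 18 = 8 / 99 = 0.08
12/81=4/27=0.15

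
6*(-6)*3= -108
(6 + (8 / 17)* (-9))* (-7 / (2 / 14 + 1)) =-735 / 68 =-10.81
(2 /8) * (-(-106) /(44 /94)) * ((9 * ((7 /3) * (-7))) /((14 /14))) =-366177 /44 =-8322.20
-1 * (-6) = 6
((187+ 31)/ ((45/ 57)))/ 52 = 2071/ 390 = 5.31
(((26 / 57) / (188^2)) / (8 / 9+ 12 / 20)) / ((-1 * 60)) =-13 / 89985824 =-0.00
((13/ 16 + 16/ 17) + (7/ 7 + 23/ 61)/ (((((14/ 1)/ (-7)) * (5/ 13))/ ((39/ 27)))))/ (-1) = 207097/ 248880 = 0.83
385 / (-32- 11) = -385 / 43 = -8.95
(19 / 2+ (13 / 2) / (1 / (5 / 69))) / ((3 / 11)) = 7568 / 207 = 36.56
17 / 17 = 1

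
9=9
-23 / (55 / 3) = -1.25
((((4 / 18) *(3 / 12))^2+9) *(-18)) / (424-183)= -2917 / 4338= -0.67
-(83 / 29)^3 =-571787 / 24389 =-23.44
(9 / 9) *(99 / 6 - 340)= -647 / 2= -323.50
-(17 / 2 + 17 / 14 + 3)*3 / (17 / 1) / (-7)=267 / 833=0.32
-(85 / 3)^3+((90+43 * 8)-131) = -605944 / 27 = -22442.37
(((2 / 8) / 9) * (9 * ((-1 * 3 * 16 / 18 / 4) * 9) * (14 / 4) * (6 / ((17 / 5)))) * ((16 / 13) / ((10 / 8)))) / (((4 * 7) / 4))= -288 / 221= -1.30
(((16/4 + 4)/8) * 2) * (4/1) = 8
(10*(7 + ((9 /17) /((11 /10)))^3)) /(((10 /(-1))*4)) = -46503421 /26156812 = -1.78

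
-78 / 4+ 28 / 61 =-2323 / 122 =-19.04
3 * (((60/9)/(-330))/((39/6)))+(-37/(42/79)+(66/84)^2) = -5800721/84084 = -68.99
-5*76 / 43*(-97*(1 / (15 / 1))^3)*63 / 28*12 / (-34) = -3686 / 18275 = -0.20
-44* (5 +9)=-616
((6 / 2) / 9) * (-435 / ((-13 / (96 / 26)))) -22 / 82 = 283501 / 6929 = 40.92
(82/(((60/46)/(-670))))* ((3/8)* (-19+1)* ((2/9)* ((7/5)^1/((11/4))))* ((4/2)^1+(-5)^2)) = 47764836/55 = 868451.56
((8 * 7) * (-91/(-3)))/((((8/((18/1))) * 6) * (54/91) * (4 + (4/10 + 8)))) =289835/3348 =86.57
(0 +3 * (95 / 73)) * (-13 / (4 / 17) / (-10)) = 12597 / 584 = 21.57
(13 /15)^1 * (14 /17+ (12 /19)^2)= 97526 /92055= 1.06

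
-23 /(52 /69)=-1587 /52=-30.52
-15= -15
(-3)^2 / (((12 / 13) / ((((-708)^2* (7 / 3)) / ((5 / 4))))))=45615024 / 5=9123004.80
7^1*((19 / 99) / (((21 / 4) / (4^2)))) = 1216 / 297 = 4.09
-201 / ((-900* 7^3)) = 67 / 102900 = 0.00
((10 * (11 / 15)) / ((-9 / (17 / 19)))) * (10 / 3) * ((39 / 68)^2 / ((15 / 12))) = -1859 / 2907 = -0.64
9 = 9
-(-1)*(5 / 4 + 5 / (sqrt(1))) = 25 / 4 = 6.25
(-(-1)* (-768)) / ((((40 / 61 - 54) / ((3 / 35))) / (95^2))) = 126840960 / 11389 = 11137.15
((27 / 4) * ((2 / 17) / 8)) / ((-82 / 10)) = -135 / 11152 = -0.01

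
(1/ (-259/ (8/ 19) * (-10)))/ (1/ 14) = 8/ 3515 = 0.00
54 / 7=7.71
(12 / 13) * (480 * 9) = 51840 / 13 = 3987.69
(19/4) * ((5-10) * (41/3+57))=-5035/3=-1678.33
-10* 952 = -9520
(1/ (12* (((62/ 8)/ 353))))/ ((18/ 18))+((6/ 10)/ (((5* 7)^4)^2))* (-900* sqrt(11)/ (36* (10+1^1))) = 353/ 93 - 3* sqrt(11)/ 4954125859375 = 3.80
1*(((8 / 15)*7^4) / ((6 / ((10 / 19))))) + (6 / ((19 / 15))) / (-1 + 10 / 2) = 38821 / 342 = 113.51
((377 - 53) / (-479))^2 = 104976 / 229441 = 0.46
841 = 841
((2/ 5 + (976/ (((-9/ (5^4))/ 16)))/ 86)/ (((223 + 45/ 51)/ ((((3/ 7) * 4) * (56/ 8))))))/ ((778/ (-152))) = 63047599984/ 477472215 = 132.04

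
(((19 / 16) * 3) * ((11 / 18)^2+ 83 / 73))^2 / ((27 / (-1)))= -460735500625 / 429632335872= -1.07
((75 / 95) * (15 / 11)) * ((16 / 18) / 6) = 0.16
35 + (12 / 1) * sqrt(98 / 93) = 28 * sqrt(186) / 31 + 35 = 47.32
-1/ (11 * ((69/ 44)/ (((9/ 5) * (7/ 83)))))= -84/ 9545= -0.01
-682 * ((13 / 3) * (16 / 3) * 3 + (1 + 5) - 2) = -150040 / 3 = -50013.33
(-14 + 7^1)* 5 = -35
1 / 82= 0.01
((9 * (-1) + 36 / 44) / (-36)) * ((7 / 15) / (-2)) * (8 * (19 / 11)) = -266 / 363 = -0.73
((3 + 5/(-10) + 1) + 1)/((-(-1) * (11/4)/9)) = 162/11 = 14.73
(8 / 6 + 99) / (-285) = -301 / 855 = -0.35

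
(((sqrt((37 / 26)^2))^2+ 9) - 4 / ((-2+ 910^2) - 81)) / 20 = 0.55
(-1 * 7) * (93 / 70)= -93 / 10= -9.30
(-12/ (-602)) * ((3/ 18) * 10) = 10/ 301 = 0.03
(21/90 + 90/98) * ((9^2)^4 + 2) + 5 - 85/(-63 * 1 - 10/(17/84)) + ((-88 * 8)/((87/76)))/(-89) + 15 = 815093440762899/16440970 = 49576967.83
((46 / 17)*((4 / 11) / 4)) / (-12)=-0.02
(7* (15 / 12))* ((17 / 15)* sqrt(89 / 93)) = 119* sqrt(8277) / 1116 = 9.70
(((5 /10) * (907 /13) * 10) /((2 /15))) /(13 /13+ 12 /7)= 476175 /494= 963.92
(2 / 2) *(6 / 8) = 3 / 4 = 0.75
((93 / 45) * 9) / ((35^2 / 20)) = 372 / 1225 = 0.30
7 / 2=3.50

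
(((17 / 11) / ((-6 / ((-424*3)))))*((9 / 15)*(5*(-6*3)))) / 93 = -64872 / 341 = -190.24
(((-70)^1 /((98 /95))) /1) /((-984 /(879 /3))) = 139175 /6888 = 20.21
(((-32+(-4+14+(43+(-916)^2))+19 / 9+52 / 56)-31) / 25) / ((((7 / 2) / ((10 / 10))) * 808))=105720179 / 8908200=11.87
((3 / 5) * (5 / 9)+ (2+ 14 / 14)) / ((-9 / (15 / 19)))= -50 / 171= -0.29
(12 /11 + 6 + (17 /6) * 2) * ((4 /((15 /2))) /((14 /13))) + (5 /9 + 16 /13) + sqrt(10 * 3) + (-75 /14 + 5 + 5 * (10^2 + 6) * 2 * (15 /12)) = sqrt(30) + 40022399 /30030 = 1338.22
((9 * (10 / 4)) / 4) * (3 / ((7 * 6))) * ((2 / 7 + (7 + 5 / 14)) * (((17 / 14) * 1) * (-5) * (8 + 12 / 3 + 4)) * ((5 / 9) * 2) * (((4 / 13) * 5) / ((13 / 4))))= -9095000 / 57967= -156.90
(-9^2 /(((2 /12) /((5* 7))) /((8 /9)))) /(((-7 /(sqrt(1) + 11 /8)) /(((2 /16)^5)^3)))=0.00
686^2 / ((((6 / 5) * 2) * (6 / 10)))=2941225 / 9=326802.78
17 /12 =1.42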